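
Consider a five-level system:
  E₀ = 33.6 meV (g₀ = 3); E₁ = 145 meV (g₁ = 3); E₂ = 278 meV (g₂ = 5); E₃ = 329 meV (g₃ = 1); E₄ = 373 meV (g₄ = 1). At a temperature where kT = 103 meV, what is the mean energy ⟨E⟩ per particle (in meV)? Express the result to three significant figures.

89.7 meV

Eᵢ/kT = 0.32621, 1.4078, 2.6990, 3.1942, 3.6214.
Z = Σ gᵢe^(−Eᵢ/kT) = 3·e^(−0.32621) + 3·e^(−1.4078) + 5·e^(−2.6990) + 1·e^(−3.1942) + 1·e^(−3.6214) = 2.1650 + 0.73404 + 0.33636 + 0.040999 + 0.026745 = 3.3031.
⟨E⟩ = Σ Eᵢ gᵢe^(−Eᵢ/kT) / Z = (33.6·2.1650 + 145·0.73404 + 278·0.33636 + 329·0.040999 + 373·0.026745) / 3.3031 = 89.7 meV.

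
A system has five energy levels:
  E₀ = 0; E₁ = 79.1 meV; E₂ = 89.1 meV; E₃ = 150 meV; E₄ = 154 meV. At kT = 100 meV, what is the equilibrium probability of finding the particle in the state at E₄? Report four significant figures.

Eᵢ/kT = 0, 0.791000, 0.891000, 1.50000, 1.54000.
Z = Σ e^(−Eᵢ/kT) = e^(−0) + e^(−0.791000) + e^(−0.891000) + e^(−1.50000) + e^(−1.54000) = 1.00000 + 0.453391 + 0.410245 + 0.223130 + 0.214381 = 2.30115.
P₄ = e^(−E₄/kT) / Z = 0.214381/2.30115 = 0.09316.

0.09316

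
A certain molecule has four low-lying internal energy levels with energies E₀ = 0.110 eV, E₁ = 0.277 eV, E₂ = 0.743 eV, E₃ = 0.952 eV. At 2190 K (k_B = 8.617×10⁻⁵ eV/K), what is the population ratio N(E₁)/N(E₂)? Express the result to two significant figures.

12

k_BT = 8.617×10⁻⁵ × 2190 K = 0.1887 eV.
n₁/n₂ = exp[−(E₁−E₂)/kT] = exp(−(-0.466 eV)/(0.1887 eV)) = exp(2.470) = 12.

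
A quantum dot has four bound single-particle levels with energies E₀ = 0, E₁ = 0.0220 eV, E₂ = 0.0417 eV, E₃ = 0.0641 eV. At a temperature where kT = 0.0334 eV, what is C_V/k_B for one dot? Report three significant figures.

0.369

Eᵢ/kT = 0, 0.65868, 1.2485, 1.9192.
Z = Σ e^(−Eᵢ/kT) = e^(−0) + e^(−0.65868) + e^(−1.2485) + e^(−1.9192) = 1.0000 + 0.51753 + 0.28693 + 0.14672 = 1.9512.
⟨E⟩ = 0.016787 eV, ⟨E²⟩ = 0.00069304 eV².
C_V/k_B = (⟨E²⟩ − ⟨E⟩²)/(kT)² = (0.00069304 − 0.00028180)/0.0011156 = 0.369.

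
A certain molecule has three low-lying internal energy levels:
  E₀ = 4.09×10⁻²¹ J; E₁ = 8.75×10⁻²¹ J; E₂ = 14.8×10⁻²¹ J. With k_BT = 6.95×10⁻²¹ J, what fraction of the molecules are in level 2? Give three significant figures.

Eᵢ/kT = 0.58849, 1.2590, 2.1295.
Z = Σ e^(−Eᵢ/kT) = e^(−0.58849) + e^(−1.2590) + e^(−2.1295) = 0.55516 + 0.28394 + 0.11890 = 0.95800.
P₂ = e^(−E₂/kT) / Z = 0.11890/0.95800 = 0.124.

0.124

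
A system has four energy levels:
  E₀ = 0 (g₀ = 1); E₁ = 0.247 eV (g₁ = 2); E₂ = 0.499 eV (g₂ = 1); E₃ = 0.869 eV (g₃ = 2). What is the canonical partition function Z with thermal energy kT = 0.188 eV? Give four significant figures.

Z = 1.628

Eᵢ/kT = 0, 1.31383, 2.65426, 4.62234.
Z = Σ gᵢe^(−Eᵢ/kT) = 1·e^(−0) + 2·e^(−1.31383) + 1·e^(−2.65426) + 2·e^(−4.62234) = 1.00000 + 0.537577 + 0.0703509 + 0.0196595 = 1.62759.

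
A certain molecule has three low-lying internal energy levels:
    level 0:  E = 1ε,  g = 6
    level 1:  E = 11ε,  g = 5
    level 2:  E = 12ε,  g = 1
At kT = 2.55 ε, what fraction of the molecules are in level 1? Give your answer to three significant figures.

0.0162

Eᵢ/kT = 0.39216, 4.3137, 4.7059.
Z = Σ gᵢe^(−Eᵢ/kT) = 6·e^(−0.39216) + 5·e^(−4.3137) + 1·e^(−4.7059) = 4.0536 + 0.066920 + 0.0090418 = 4.1296.
P₁ = g₁ e^(−E₁/kT) / Z = 0.066920/4.1296 = 0.0162.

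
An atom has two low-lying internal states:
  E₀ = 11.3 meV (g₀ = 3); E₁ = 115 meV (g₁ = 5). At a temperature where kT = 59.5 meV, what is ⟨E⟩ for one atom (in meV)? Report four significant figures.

34.72 meV

Eᵢ/kT = 0.189916, 1.93277.
Z = Σ gᵢe^(−Eᵢ/kT) = 3·e^(−0.189916) + 5·e^(−1.93277) = 2.48109 + 0.723733 = 3.20482.
⟨E⟩ = Σ Eᵢ gᵢe^(−Eᵢ/kT) / Z = (11.3·2.48109 + 115·0.723733) / 3.20482 = 34.72 meV.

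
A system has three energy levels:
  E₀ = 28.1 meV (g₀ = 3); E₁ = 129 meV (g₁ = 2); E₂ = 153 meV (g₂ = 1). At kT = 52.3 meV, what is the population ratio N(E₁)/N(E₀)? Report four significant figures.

0.09684

n₁/n₀ = (g₁/g₀) exp[−(E₁−E₀)/kT] = (2/3) × exp(−(100.9 meV)/(52.3 meV)) = (2/3) × exp(-1.92925) = 0.09684.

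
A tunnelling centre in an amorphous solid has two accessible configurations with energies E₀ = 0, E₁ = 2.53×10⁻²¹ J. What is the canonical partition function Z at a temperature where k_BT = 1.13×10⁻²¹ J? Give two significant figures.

Z = 1.1

Eᵢ/kT = 0, 2.239.
Z = Σ e^(−Eᵢ/kT) = e^(−0) + e^(−2.239) = 1.000 + 0.1066 = 1.107.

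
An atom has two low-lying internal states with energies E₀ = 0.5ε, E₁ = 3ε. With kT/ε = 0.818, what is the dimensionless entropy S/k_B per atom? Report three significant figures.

Eᵢ/kT = 0.61125, 3.6675.
Z = Σ e^(−Eᵢ/kT) = e^(−0.61125) + e^(−3.6675) = 0.54267 + 0.025540 = 0.56821.
⟨E⟩ = Σ EᵢPᵢ = 0.61237 ε.
S/k_B = ln Z + ⟨E⟩/kT = ln(0.56821) + 0.61237/0.818 = -0.56526 + 0.74862 = 0.183.

0.183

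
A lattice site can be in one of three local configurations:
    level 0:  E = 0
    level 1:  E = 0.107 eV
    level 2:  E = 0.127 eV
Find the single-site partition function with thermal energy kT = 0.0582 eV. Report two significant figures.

Eᵢ/kT = 0, 1.838, 2.182.
Z = Σ e^(−Eᵢ/kT) = e^(−0) + e^(−1.838) + e^(−2.182) = 1.000 + 0.1591 + 0.1128 = 1.272.

Z = 1.3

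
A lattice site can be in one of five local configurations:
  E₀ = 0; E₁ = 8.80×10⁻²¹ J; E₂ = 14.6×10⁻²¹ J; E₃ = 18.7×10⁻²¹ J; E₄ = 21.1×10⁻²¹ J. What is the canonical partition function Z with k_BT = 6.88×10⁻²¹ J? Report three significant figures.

Z = 1.51

Eᵢ/kT = 0, 1.2791, 2.1221, 2.7180, 3.0669.
Z = Σ e^(−Eᵢ/kT) = e^(−0) + e^(−1.2791) + e^(−2.1221) + e^(−2.7180) + e^(−3.0669) = 1.0000 + 0.27829 + 0.11978 + 0.066007 + 0.046565 = 1.5106.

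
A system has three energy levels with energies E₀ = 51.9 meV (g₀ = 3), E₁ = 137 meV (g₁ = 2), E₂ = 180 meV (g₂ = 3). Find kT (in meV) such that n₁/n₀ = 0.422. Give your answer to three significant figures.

n₁/n₀ = (g₁/g₀) exp[−(E₁−E₀)/kT] = 0.422.
⇒ (E₁−E₀)/kT = ln((2/3)/0.422) = ln(1.5798) = 0.45730.
kT = 85.1 meV / 0.45730 = 186 meV.

186 meV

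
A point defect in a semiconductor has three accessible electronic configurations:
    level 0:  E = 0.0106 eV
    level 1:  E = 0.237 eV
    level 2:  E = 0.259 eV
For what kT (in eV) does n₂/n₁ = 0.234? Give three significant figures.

n₂/n₁ = exp[−(E₂−E₁)/kT] = 0.234.
⇒ (E₂−E₁)/kT = ln(1/0.234) = ln(4.2735) = 1.4524.
kT = 0.022 eV / 1.4524 = 0.0151 eV.

0.0151 eV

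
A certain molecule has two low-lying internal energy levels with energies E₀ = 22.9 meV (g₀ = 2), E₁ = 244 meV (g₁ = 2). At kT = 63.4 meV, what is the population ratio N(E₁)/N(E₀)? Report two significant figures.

0.031

n₁/n₀ = (g₁/g₀) exp[−(E₁−E₀)/kT] = (2/2) × exp(−(221.1 meV)/(63.4 meV)) = (2/2) × exp(-3.487) = 0.031.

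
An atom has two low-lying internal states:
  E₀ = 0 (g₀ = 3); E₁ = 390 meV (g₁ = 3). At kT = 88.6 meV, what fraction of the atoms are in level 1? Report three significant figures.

0.0121

Eᵢ/kT = 0, 4.4018.
Z = Σ gᵢe^(−Eᵢ/kT) = 3·e^(−0) + 3·e^(−4.4018) = 3.0000 + 0.036766 = 3.0368.
P₁ = g₁ e^(−E₁/kT) / Z = 0.036766/3.0368 = 0.0121.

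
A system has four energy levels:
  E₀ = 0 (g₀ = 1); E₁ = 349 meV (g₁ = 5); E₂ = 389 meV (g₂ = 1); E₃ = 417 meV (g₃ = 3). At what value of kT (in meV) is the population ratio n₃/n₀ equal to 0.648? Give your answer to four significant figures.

272.1 meV

n₃/n₀ = (g₃/g₀) exp[−(E₃−E₀)/kT] = 0.648.
⇒ (E₃−E₀)/kT = ln((3/1)/0.648) = ln(4.62963) = 1.53248.
kT = 417 meV / 1.53248 = 272.1 meV.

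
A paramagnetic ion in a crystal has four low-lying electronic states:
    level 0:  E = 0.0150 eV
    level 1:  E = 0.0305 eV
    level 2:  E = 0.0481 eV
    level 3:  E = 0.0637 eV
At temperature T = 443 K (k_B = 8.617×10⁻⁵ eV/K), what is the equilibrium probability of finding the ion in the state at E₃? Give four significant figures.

0.1180

k_BT = 8.617×10⁻⁵ × 443 K = 0.0381733 eV.
Eᵢ/kT = 0.392945, 0.798988, 1.26004, 1.66871.
Z = Σ e^(−Eᵢ/kT) = e^(−0.392945) + e^(−0.798988) + e^(−1.26004) + e^(−1.66871) = 0.675066 + 0.449784 + 0.283643 + 0.188490 = 1.59698.
P₃ = e^(−E₃/kT) / Z = 0.188490/1.59698 = 0.1180.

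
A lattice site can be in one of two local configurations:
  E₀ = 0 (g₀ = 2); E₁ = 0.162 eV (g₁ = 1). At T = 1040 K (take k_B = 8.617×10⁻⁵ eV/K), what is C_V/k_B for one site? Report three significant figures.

0.229

k_BT = 8.617×10⁻⁵ × 1040 K = 0.089617 eV.
Eᵢ/kT = 0, 1.8077.
Z = Σ gᵢe^(−Eᵢ/kT) = 2·e^(−0) + 1·e^(−1.8077) = 2.0000 + 0.16403 = 2.1640.
⟨E⟩ = 0.012280 eV, ⟨E²⟩ = 0.0019893 eV².
C_V/k_B = (⟨E²⟩ − ⟨E⟩²)/(kT)² = (0.0019893 − 0.00015080)/0.0080312 = 0.229.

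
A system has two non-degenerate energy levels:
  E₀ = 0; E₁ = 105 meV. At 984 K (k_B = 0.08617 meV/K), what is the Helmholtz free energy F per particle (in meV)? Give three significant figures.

-21.6 meV

k_BT = 0.08617 × 984 K = 84.791 meV.
Eᵢ/kT = 0, 1.2383.
Z = Σ e^(−Eᵢ/kT) = e^(−0) + e^(−1.2383) = 1.0000 + 0.28988 = 1.2899.
F = −kT ln Z = −84.791 × ln(1.2899) = −84.791 × 0.25456 = -21.6 meV.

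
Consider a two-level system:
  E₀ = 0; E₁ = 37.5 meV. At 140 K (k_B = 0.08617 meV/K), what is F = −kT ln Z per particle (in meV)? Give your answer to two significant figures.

k_BT = 0.08617 × 140 K = 12.06 meV.
Eᵢ/kT = 0, 3.109.
Z = Σ e^(−Eᵢ/kT) = e^(−0) + e^(−3.109) = 1.000 + 0.04465 = 1.045.
F = −kT ln Z = −12.06 × ln(1.045) = −12.06 × 0.04402 = -0.53 meV.

-0.53 meV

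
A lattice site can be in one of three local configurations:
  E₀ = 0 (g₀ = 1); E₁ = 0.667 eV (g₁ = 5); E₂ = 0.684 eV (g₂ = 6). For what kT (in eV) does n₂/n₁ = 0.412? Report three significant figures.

0.0159 eV

n₂/n₁ = (g₂/g₁) exp[−(E₂−E₁)/kT] = 0.412.
⇒ (E₂−E₁)/kT = ln((6/5)/0.412) = ln(2.9126) = 1.0690.
kT = 0.017 eV / 1.0690 = 0.0159 eV.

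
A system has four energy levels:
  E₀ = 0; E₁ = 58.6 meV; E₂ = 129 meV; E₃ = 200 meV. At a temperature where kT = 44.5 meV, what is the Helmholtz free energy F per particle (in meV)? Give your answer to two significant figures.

-13 meV

Eᵢ/kT = 0, 1.317, 2.899, 4.494.
Z = Σ e^(−Eᵢ/kT) = e^(−0) + e^(−1.317) + e^(−2.899) + e^(−4.494) = 1.000 + 0.2679 + 0.05508 + 0.01118 = 1.334.
F = −kT ln Z = −44.5 × ln(1.334) = −44.5 × 0.2882 = -13 meV.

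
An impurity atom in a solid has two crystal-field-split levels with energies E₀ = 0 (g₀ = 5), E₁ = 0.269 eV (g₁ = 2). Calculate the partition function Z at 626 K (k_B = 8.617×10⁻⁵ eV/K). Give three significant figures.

Z = 5.01

k_BT = 8.617×10⁻⁵ × 626 K = 0.053942 eV.
Eᵢ/kT = 0, 4.9868.
Z = Σ gᵢe^(−Eᵢ/kT) = 5·e^(−0) + 2·e^(−4.9868) = 5.0000 + 0.013655 = 5.0137.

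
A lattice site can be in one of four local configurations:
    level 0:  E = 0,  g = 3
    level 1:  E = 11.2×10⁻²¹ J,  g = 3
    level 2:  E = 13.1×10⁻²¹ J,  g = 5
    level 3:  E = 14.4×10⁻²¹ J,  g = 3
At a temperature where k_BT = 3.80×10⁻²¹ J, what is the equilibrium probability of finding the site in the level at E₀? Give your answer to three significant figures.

Eᵢ/kT = 0, 2.9474, 3.4474, 3.7895.
Z = Σ gᵢe^(−Eᵢ/kT) = 3·e^(−0) + 3·e^(−2.9474) + 5·e^(−3.4474) + 3·e^(−3.7895) = 3.0000 + 0.15743 + 0.15914 + 0.067821 = 3.3844.
P₀ = g₀ e^(−E₀/kT) / Z = 3.0000/3.3844 = 0.886.

0.886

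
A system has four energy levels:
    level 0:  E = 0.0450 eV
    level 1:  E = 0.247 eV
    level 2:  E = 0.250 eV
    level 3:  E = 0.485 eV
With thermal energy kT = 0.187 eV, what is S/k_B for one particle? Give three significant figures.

1.11

Eᵢ/kT = 0.24064, 1.3209, 1.3369, 2.5936.
Z = Σ e^(−Eᵢ/kT) = e^(−0.24064) + e^(−1.3209) + e^(−1.3369) + e^(−2.5936) = 0.78612 + 0.26689 + 0.26266 + 0.074750 = 1.3904.
⟨E⟩ = Σ EᵢPᵢ = 0.14616 eV.
S/k_B = ln Z + ⟨E⟩/kT = ln(1.3904) + 0.14616/0.187 = 0.32959 + 0.78160 = 1.11.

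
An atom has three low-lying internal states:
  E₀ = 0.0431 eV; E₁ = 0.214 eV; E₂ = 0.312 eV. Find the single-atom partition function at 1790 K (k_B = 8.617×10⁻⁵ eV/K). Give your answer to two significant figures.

Z = 1.1

k_BT = 8.617×10⁻⁵ × 1790 K = 0.1542 eV.
Eᵢ/kT = 0.2795, 1.388, 2.023.
Z = Σ e^(−Eᵢ/kT) = e^(−0.2795) + e^(−1.388) + e^(−2.023) = 0.7562 + 0.2496 + 0.1323 = 1.138.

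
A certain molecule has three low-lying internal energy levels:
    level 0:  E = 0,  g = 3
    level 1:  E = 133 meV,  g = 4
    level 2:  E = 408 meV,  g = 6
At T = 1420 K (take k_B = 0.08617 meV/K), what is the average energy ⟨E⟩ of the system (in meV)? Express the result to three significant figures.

k_BT = 0.08617 × 1420 K = 122.36 meV.
Eᵢ/kT = 0, 1.0870, 3.3344.
Z = Σ gᵢe^(−Eᵢ/kT) = 3·e^(−0) + 4·e^(−1.0870) + 6·e^(−3.3344) = 3.0000 + 1.3489 + 0.21382 = 4.5627.
⟨E⟩ = Σ Eᵢ gᵢe^(−Eᵢ/kT) / Z = (0·3.0000 + 133·1.3489 + 408·0.21382) / 4.5627 = 58.4 meV.

58.4 meV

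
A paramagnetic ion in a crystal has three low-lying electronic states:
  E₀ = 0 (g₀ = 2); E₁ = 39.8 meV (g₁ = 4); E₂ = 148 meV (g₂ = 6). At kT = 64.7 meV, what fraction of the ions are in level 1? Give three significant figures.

0.453

Eᵢ/kT = 0, 0.61515, 2.2875.
Z = Σ gᵢe^(−Eᵢ/kT) = 2·e^(−0) + 4·e^(−0.61515) + 6·e^(−2.2875) = 2.0000 + 2.1622 + 0.60912 = 4.7713.
P₁ = g₁ e^(−E₁/kT) / Z = 2.1622/4.7713 = 0.453.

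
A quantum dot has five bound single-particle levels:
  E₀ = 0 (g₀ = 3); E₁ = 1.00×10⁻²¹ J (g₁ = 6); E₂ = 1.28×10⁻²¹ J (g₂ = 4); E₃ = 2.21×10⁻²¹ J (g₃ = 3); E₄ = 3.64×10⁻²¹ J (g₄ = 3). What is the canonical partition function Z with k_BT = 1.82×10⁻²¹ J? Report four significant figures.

Z = 9.740

Eᵢ/kT = 0, 0.549451, 0.703297, 1.21429, 2.00000.
Z = Σ gᵢe^(−Eᵢ/kT) = 3·e^(−0) + 6·e^(−0.549451) + 4·e^(−0.703297) + 3·e^(−1.21429) + 3·e^(−2.00000) = 3.00000 + 3.46360 + 1.97980 + 0.890762 + 0.406006 = 9.74017.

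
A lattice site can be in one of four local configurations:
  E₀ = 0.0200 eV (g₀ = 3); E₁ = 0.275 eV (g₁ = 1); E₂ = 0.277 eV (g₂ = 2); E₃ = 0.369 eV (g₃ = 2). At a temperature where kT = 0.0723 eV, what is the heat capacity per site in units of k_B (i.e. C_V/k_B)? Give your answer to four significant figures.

Eᵢ/kT = 0.276625, 3.80360, 3.83126, 5.10373.
Z = Σ gᵢe^(−Eᵢ/kT) = 3·e^(−0.276625) + 1·e^(−3.80360) + 2·e^(−3.83126) + 2·e^(−5.10373) = 2.27502 + 0.0222904 + 0.0433646 + 0.0121481 = 2.35282.
⟨E⟩ = 0.0289546 eV, ⟨E²⟩ = 0.00322045 eV².
C_V/k_B = (⟨E²⟩ − ⟨E⟩²)/(kT)² = (0.00322045 − 0.000838369)/0.00522729 = 0.4557.

0.4557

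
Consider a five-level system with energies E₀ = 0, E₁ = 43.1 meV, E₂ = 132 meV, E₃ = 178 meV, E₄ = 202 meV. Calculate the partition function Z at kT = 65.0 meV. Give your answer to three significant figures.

Z = 1.76

Eᵢ/kT = 0, 0.66308, 2.0308, 2.7385, 3.1077.
Z = Σ e^(−Eᵢ/kT) = e^(−0) + e^(−0.66308) + e^(−2.0308) + e^(−2.7385) + e^(−3.1077) = 1.0000 + 0.51526 + 0.13123 + 0.064667 + 0.044704 = 1.7559.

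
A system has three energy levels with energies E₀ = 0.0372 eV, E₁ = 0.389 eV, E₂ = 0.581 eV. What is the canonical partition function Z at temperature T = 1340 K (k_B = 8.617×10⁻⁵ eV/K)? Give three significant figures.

k_BT = 8.617×10⁻⁵ × 1340 K = 0.11547 eV.
Eᵢ/kT = 0.32216, 3.3688, 5.0316.
Z = Σ e^(−Eᵢ/kT) = e^(−0.32216) + e^(−3.3688) + e^(−5.0316) = 0.72458 + 0.034431 + 0.0065284 = 0.76554.

Z = 0.766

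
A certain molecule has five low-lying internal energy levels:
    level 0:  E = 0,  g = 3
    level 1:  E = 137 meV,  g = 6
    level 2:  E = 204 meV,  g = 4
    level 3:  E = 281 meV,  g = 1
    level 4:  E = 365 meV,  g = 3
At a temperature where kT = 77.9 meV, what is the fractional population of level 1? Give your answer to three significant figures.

Eᵢ/kT = 0, 1.7587, 2.6187, 3.6072, 4.6855.
Z = Σ gᵢe^(−Eᵢ/kT) = 3·e^(−0) + 6·e^(−1.7587) + 4·e^(−2.6187) + 1·e^(−3.6072) + 3·e^(−4.6855) = 3.0000 + 1.0336 + 0.29159 + 0.027128 + 0.027684 = 4.3800.
P₁ = g₁ e^(−E₁/kT) / Z = 1.0336/4.3800 = 0.236.

0.236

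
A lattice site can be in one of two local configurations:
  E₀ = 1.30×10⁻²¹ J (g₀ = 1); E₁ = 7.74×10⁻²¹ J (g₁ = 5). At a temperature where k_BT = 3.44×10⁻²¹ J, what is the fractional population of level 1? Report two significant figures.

Eᵢ/kT = 0.3779, 2.250.
Z = Σ gᵢe^(−Eᵢ/kT) = 1·e^(−0.3779) + 5·e^(−2.250) = 0.6853 + 0.5270 = 1.212.
P₁ = g₁ e^(−E₁/kT) / Z = 0.5270/1.212 = 0.43.

0.43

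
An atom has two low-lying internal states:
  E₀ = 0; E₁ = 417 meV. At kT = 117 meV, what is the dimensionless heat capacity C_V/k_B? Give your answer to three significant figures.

Eᵢ/kT = 0, 3.5641.
Z = Σ e^(−Eᵢ/kT) = e^(−0) + e^(−3.5641) = 1.0000 + 0.028322 = 1.0283.
⟨E⟩ = 11.485 meV, ⟨E²⟩ = 4789.3 meV².
C_V/k_B = (⟨E²⟩ − ⟨E⟩²)/(kT)² = (4789.3 − 131.91)/13689 = 0.340.

0.340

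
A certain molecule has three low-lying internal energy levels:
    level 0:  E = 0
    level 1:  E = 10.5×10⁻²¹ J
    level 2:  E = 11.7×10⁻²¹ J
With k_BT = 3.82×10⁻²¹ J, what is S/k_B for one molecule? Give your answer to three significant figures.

0.392

Eᵢ/kT = 0, 2.7487, 3.0628.
Z = Σ e^(−Eᵢ/kT) = e^(−0) + e^(−2.7487) + e^(−3.0628) = 1.0000 + 0.064011 + 0.046757 = 1.1108.
⟨E⟩ = Σ EᵢPᵢ = 1.0976 ×10⁻²¹ J.
S/k_B = ln Z + ⟨E⟩/kT = ln(1.1108) + 1.0976/3.82 = 0.10508 + 0.28733 = 0.392.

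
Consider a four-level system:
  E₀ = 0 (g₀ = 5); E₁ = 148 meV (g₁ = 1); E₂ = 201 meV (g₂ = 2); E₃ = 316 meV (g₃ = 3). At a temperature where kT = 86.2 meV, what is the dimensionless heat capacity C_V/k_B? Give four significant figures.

0.4435

Eᵢ/kT = 0, 1.71694, 2.33179, 3.66589.
Z = Σ gᵢe^(−Eᵢ/kT) = 5·e^(−0) + 1·e^(−1.71694) + 2·e^(−2.33179) + 3·e^(−3.66589) = 5.00000 + 0.179615 + 0.194243 + 0.0767442 = 5.45060.
⟨E⟩ = 16.4894 meV, ⟨E²⟩ = 3567.55 meV².
C_V/k_B = (⟨E²⟩ − ⟨E⟩²)/(kT)² = (3567.55 − 271.900)/7430.44 = 0.4435.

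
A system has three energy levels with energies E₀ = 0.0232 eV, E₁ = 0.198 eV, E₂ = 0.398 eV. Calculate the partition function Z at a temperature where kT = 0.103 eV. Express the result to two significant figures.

Z = 0.97

Eᵢ/kT = 0.2252, 1.922, 3.864.
Z = Σ e^(−Eᵢ/kT) = e^(−0.2252) + e^(−1.922) + e^(−3.864) = 0.7984 + 0.1463 + 0.02098 = 0.9657.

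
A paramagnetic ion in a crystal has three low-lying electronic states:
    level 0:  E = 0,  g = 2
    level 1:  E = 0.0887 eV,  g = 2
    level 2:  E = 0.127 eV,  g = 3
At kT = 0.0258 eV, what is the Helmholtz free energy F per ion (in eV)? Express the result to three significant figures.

Eᵢ/kT = 0, 3.4380, 4.9225.
Z = Σ gᵢe^(−Eᵢ/kT) = 2·e^(−0) + 2·e^(−3.4380) + 3·e^(−4.9225) = 2.0000 + 0.064258 + 0.021843 = 2.0861.
F = −kT ln Z = −0.0258 × ln(2.0861) = −0.0258 × 0.73530 = -0.0190 eV.

-0.0190 eV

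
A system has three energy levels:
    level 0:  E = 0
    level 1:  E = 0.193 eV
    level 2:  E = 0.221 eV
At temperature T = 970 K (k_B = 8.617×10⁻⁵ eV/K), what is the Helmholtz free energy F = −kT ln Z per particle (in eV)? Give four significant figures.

-0.01315 eV

k_BT = 8.617×10⁻⁵ × 970 K = 0.0835849 eV.
Eᵢ/kT = 0, 2.30903, 2.64402.
Z = Σ e^(−Eᵢ/kT) = e^(−0) + e^(−2.30903) + e^(−2.64402) = 1.00000 + 0.0993576 + 0.0710750 = 1.17043.
F = −kT ln Z = −0.0835849 × ln(1.17043) = −0.0835849 × 0.157371 = -0.01315 eV.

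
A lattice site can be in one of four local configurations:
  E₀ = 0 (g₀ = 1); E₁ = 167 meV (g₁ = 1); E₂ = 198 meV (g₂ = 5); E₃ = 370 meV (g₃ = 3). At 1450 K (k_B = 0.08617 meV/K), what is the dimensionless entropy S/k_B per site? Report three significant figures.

k_BT = 0.08617 × 1450 K = 124.95 meV.
Eᵢ/kT = 0, 1.3365, 1.5846, 2.9612.
Z = Σ gᵢe^(−Eᵢ/kT) = 1·e^(−0) + 1·e^(−1.3365) + 5·e^(−1.5846) + 3·e^(−2.9612) = 1.0000 + 0.26276 + 1.0251 + 0.15527 = 2.4431.
⟨E⟩ = Σ EᵢPᵢ = 124.56 meV.
S/k_B = ln Z + ⟨E⟩/kT = ln(2.4431) + 124.56/124.95 = 0.89327 + 0.99688 = 1.89.

1.89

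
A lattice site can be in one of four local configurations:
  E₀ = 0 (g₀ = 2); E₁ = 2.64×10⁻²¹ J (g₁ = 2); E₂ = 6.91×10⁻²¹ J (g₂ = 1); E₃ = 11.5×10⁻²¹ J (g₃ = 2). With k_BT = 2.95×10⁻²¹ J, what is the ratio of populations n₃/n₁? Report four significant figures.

0.04962

n₃/n₁ = (g₃/g₁) exp[−(E₃−E₁)/kT] = (2/2) × exp(−(8.86 ×10⁻²¹ J)/(2.95 ×10⁻²¹ J)) = (2/2) × exp(-3.00339) = 0.04962.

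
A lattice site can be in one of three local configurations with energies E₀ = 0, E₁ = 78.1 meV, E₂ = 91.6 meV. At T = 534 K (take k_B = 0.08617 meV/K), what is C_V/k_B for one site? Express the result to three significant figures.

0.615

k_BT = 0.08617 × 534 K = 46.015 meV.
Eᵢ/kT = 0, 1.6973, 1.9907.
Z = Σ e^(−Eᵢ/kT) = e^(−0) + e^(−1.6973) + e^(−1.9907) = 1.0000 + 0.18318 + 0.13660 = 1.3198.
⟨E⟩ = 20.320 meV, ⟨E²⟩ = 1715.0 meV².
C_V/k_B = (⟨E²⟩ − ⟨E⟩²)/(kT)² = (1715.0 − 412.90)/2117.4 = 0.615.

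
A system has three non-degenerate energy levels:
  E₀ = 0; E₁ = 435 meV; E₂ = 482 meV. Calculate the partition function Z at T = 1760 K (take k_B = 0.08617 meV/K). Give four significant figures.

Z = 1.098

k_BT = 0.08617 × 1760 K = 151.659 meV.
Eᵢ/kT = 0, 2.86828, 3.17818.
Z = Σ e^(−Eᵢ/kT) = e^(−0) + e^(−2.86828) + e^(−3.17818) = 1.00000 + 0.0567965 + 0.0416614 = 1.09846.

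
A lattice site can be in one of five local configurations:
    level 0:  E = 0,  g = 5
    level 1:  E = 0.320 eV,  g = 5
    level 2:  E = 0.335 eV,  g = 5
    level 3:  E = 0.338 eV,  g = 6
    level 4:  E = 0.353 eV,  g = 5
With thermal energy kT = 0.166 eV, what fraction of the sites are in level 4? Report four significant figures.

0.07673

Eᵢ/kT = 0, 1.92771, 2.01807, 2.03614, 2.12651.
Z = Σ gᵢe^(−Eᵢ/kT) = 5·e^(−0) + 5·e^(−1.92771) + 5·e^(−2.01807) + 6·e^(−2.03614) + 5·e^(−2.12651) = 5.00000 + 0.727405 + 0.664559 + 0.783190 + 0.596264 = 7.77142.
P₄ = g₄ e^(−E₄/kT) / Z = 0.596264/7.77142 = 0.07673.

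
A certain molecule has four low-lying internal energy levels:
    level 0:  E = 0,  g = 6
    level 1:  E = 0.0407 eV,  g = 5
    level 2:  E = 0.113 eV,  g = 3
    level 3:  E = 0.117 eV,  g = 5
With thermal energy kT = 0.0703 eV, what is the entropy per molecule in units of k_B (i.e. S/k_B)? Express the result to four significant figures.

2.739

Eᵢ/kT = 0, 0.578947, 1.60740, 1.66430.
Z = Σ gᵢe^(−Eᵢ/kT) = 6·e^(−0) + 5·e^(−0.578947) + 3·e^(−1.60740) + 5·e^(−1.66430) = 6.00000 + 2.80244 + 0.601224 + 0.946616 = 10.3503.
⟨E⟩ = Σ EᵢPᵢ = 0.0282844 eV.
S/k_B = ln Z + ⟨E⟩/kT = ln(10.3503) + 0.0282844/0.0703 = 2.33702 + 0.402339 = 2.739.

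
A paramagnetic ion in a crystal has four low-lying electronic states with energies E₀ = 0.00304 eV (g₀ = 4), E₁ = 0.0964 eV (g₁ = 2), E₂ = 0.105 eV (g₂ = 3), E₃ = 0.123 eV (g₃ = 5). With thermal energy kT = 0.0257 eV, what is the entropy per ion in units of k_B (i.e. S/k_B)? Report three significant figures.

Eᵢ/kT = 0.11829, 3.7510, 4.0856, 4.7860.
Z = Σ gᵢe^(−Eᵢ/kT) = 4·e^(−0.11829) + 2·e^(−3.7510) + 3·e^(−4.0856) + 5·e^(−4.7860) = 3.5538 + 0.046988 + 0.050439 + 0.041729 = 3.6930.
⟨E⟩ = Σ EᵢPᵢ = 0.0069759 eV.
S/k_B = ln Z + ⟨E⟩/kT = ln(3.6930) + 0.0069759/0.0257 = 1.3064 + 0.27144 = 1.58.

1.58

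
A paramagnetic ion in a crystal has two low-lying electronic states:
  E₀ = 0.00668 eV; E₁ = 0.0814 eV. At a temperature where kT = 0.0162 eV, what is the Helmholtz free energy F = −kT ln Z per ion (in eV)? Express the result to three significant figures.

0.00652 eV

Eᵢ/kT = 0.41235, 5.0247.
Z = Σ e^(−Eᵢ/kT) = e^(−0.41235) + e^(−5.0247) = 0.66209 + 0.0065736 = 0.66866.
F = −kT ln Z = −0.0162 × ln(0.66866) = −0.0162 × -0.40248 = 0.00652 eV.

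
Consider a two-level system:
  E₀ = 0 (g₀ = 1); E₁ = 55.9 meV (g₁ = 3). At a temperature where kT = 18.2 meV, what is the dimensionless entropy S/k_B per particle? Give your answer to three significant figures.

Eᵢ/kT = 0, 3.0714.
Z = Σ gᵢe^(−Eᵢ/kT) = 1·e^(−0) + 3·e^(−3.0714) = 1.0000 + 0.13907 = 1.1391.
⟨E⟩ = Σ EᵢPᵢ = 6.8247 meV.
S/k_B = ln Z + ⟨E⟩/kT = ln(1.1391) + 6.8247/18.2 = 0.13024 + 0.37498 = 0.505.

0.505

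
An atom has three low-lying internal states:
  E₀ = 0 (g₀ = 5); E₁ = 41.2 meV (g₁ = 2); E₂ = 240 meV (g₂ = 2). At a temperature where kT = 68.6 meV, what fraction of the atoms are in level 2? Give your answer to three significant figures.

0.00982

Eᵢ/kT = 0, 0.60058, 3.4985.
Z = Σ gᵢe^(−Eᵢ/kT) = 5·e^(−0) + 2·e^(−0.60058) + 2·e^(−3.4985) = 5.0000 + 1.0970 + 0.060485 = 6.1575.
P₂ = g₂ e^(−E₂/kT) / Z = 0.060485/6.1575 = 0.00982.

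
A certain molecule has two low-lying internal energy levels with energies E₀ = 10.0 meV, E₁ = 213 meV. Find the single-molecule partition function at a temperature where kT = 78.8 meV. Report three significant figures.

Z = 0.948

Eᵢ/kT = 0.12690, 2.7030.
Z = Σ e^(−Eᵢ/kT) = e^(−0.12690) + e^(−2.7030) = 0.88082 + 0.067004 = 0.94782.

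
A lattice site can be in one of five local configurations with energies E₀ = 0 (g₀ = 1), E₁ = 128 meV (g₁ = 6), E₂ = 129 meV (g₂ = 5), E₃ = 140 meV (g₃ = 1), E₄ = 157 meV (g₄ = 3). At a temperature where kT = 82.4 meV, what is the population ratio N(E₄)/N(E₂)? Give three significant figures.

0.427

n₄/n₂ = (g₄/g₂) exp[−(E₄−E₂)/kT] = (3/5) × exp(−(28 meV)/(82.4 meV)) = (3/5) × exp(-0.33981) = 0.427.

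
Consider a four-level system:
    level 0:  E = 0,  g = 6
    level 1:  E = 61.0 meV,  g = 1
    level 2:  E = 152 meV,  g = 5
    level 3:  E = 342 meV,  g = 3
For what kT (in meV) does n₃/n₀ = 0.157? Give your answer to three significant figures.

n₃/n₀ = (g₃/g₀) exp[−(E₃−E₀)/kT] = 0.157.
⇒ (E₃−E₀)/kT = ln((3/6)/0.157) = ln(3.1847) = 1.1584.
kT = 342 meV / 1.1584 = 295 meV.

295 meV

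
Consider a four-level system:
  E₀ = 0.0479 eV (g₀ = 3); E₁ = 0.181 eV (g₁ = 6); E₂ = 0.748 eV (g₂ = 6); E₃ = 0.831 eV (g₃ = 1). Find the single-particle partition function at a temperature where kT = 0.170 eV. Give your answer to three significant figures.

Eᵢ/kT = 0.28176, 1.0647, 4.4000, 4.8882.
Z = Σ gᵢe^(−Eᵢ/kT) = 3·e^(−0.28176) + 6·e^(−1.0647) + 6·e^(−4.4000) + 1·e^(−4.8882) = 2.2634 + 2.0690 + 0.073664 + 0.0075350 = 4.4136.

Z = 4.41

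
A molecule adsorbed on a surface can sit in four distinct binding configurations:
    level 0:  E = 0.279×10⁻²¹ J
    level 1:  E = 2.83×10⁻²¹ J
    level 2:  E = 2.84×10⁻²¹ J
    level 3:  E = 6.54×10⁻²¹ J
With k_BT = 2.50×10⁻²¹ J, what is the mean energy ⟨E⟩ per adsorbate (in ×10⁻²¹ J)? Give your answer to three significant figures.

Eᵢ/kT = 0.11160, 1.1320, 1.1360, 2.6160.
Z = Σ e^(−Eᵢ/kT) = e^(−0.11160) + e^(−1.1320) + e^(−1.1360) + e^(−2.6160) = 0.89440 + 0.32239 + 0.32110 + 0.073095 = 1.6110.
⟨E⟩ = Σ Eᵢ e^(−Eᵢ/kT) / Z = (0.279·0.89440 + 2.83·0.32239 + 2.84·0.32110 + 6.54·0.073095) / 1.6110 = 1.58 ×10⁻²¹ J.

1.58 ×10⁻²¹ J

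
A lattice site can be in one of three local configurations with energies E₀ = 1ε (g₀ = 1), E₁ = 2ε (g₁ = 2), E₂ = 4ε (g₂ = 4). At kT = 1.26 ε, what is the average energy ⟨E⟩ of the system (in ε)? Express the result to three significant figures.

Eᵢ/kT = 0.79365, 1.5873, 3.1746.
Z = Σ gᵢe^(−Eᵢ/kT) = 1·e^(−0.79365) + 2·e^(−1.5873) + 4·e^(−3.1746) = 0.45219 + 0.40895 + 0.16724 = 1.0284.
⟨E⟩ = Σ Eᵢ gᵢe^(−Eᵢ/kT) / Z = (1·0.45219 + 2·0.40895 + 4·0.16724) / 1.0284 = 1.89 ε.

1.89 ε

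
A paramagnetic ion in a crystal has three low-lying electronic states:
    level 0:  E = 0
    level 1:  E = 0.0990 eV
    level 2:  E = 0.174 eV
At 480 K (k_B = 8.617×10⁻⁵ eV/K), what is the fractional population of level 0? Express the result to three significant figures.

0.904

k_BT = 8.617×10⁻⁵ × 480 K = 0.041362 eV.
Eᵢ/kT = 0, 2.3935, 4.2068.
Z = Σ e^(−Eᵢ/kT) = e^(−0) + e^(−2.3935) + e^(−4.2068) = 1.0000 + 0.091310 + 0.014894 = 1.1062.
P₀ = e^(−E₀/kT) / Z = 1.0000/1.1062 = 0.904.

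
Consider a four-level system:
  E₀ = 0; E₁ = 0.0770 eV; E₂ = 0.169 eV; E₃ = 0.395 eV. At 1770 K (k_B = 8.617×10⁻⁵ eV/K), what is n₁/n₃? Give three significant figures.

k_BT = 8.617×10⁻⁵ × 1770 K = 0.15252 eV.
n₁/n₃ = exp[−(E₁−E₃)/kT] = exp(−(-0.3180 eV)/(0.15252 eV)) = exp(2.0850) = 8.04.

8.04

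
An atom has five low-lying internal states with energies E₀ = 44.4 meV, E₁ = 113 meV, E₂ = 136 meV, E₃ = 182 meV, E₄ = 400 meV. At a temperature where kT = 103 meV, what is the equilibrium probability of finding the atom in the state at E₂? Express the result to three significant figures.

Eᵢ/kT = 0.43107, 1.0971, 1.3204, 1.7670, 3.8835.
Z = Σ e^(−Eᵢ/kT) = e^(−0.43107) + e^(−1.0971) + e^(−1.3204) + e^(−1.7670) + e^(−3.8835) = 0.64981 + 0.33384 + 0.26703 + 0.17084 + 0.020579 = 1.4421.
P₂ = e^(−E₂/kT) / Z = 0.26703/1.4421 = 0.185.

0.185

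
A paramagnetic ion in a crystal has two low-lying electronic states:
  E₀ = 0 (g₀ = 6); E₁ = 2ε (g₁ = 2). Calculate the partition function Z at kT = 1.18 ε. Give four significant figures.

Eᵢ/kT = 0, 1.69492.
Z = Σ gᵢe^(−Eᵢ/kT) = 6·e^(−0) + 2·e^(−1.69492) = 6.00000 + 0.367228 = 6.36723.

Z = 6.367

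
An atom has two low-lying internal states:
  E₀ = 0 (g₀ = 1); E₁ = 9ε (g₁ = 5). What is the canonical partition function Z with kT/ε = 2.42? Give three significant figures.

Z = 1.12

Eᵢ/kT = 0, 3.7190.
Z = Σ gᵢe^(−Eᵢ/kT) = 1·e^(−0) + 5·e^(−3.7190) = 1.0000 + 0.12129 = 1.1213.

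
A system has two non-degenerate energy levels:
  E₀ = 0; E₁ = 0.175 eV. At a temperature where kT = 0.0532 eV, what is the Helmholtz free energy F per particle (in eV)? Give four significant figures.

-0.001947 eV

Eᵢ/kT = 0, 3.28947.
Z = Σ e^(−Eᵢ/kT) = e^(−0) + e^(−3.28947) = 1.00000 + 0.0372736 = 1.03727.
F = −kT ln Z = −0.0532 × ln(1.03727) = −0.0532 × 0.0365923 = -0.001947 eV.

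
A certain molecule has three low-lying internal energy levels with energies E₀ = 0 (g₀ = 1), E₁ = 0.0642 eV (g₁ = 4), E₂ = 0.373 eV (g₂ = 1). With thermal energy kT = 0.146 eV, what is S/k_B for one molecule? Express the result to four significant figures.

1.660

Eᵢ/kT = 0, 0.439726, 2.55479.
Z = Σ gᵢe^(−Eᵢ/kT) = 1·e^(−0) + 4·e^(−0.439726) + 1·e^(−2.55479) = 1.00000 + 2.57685 + 0.0777085 = 3.65456.
⟨E⟩ = Σ EᵢPᵢ = 0.0531990 eV.
S/k_B = ln Z + ⟨E⟩/kT = ln(3.65456) + 0.0531990/0.146 = 1.29598 + 0.364377 = 1.660.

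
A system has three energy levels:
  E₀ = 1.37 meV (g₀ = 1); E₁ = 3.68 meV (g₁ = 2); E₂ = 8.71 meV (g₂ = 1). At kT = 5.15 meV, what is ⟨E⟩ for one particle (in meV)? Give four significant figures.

3.243 meV

Eᵢ/kT = 0.266019, 0.714563, 1.69126.
Z = Σ gᵢe^(−Eᵢ/kT) = 1·e^(−0.266019) + 2·e^(−0.714563) + 1·e^(−1.69126) = 0.766425 + 0.978812 + 0.184287 = 1.92952.
⟨E⟩ = Σ Eᵢ gᵢe^(−Eᵢ/kT) / Z = (1.37·0.766425 + 3.68·0.978812 + 8.71·0.184287) / 1.92952 = 3.243 meV.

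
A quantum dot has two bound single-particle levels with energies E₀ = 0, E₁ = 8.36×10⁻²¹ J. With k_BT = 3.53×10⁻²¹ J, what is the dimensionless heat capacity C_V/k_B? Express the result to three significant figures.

0.439

Eᵢ/kT = 0, 2.3683.
Z = Σ e^(−Eᵢ/kT) = e^(−0) + e^(−2.3683) = 1.0000 + 0.093640 = 1.0936.
⟨E⟩ = 0.71583, ⟨E²⟩ = 5.9843.
C_V/k_B = (⟨E²⟩ − ⟨E⟩²)/(kT)² = (5.9843 − 0.51241)/12.461 = 0.439.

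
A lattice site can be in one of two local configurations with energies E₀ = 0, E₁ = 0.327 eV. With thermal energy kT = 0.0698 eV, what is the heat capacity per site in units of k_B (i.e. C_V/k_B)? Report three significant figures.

Eᵢ/kT = 0, 4.6848.
Z = Σ e^(−Eᵢ/kT) = e^(−0) + e^(−4.6848) = 1.0000 + 0.0092346 = 1.0092.
⟨E⟩ = 0.0029922 eV, ⟨E²⟩ = 0.00097844 eV².
C_V/k_B = (⟨E²⟩ − ⟨E⟩²)/(kT)² = (0.00097844 − 0.0000089533)/0.0048720 = 0.199.

0.199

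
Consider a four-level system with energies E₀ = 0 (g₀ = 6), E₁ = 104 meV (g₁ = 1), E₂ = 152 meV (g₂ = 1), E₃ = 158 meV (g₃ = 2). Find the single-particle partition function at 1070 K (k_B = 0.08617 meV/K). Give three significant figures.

Z = 6.88

k_BT = 0.08617 × 1070 K = 92.202 meV.
Eᵢ/kT = 0, 1.1280, 1.6486, 1.7136.
Z = Σ gᵢe^(−Eᵢ/kT) = 6·e^(−0) + 1·e^(−1.1280) + 1·e^(−1.6486) + 2·e^(−1.7136) = 6.0000 + 0.32368 + 0.19232 + 0.36043 = 6.8764.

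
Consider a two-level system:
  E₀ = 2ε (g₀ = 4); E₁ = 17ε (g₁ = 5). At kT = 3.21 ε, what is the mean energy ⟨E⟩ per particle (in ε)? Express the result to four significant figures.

2.173 ε

Eᵢ/kT = 0.623053, 5.29595.
Z = Σ gᵢe^(−Eᵢ/kT) = 4·e^(−0.623053) + 5·e^(−5.29595) = 2.14522 + 0.0250593 = 2.17028.
⟨E⟩ = Σ Eᵢ gᵢe^(−Eᵢ/kT) / Z = (2·2.14522 + 17·0.0250593) / 2.17028 = 2.173 ε.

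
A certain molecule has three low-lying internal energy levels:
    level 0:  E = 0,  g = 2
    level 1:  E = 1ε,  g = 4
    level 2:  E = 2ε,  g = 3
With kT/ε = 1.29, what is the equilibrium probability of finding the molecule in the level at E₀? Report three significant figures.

0.447

Eᵢ/kT = 0, 0.77519, 1.5504.
Z = Σ gᵢe^(−Eᵢ/kT) = 2·e^(−0) + 4·e^(−0.77519) + 3·e^(−1.5504) = 2.0000 + 1.8425 + 0.63649 = 4.4790.
P₀ = g₀ e^(−E₀/kT) / Z = 2.0000/4.4790 = 0.447.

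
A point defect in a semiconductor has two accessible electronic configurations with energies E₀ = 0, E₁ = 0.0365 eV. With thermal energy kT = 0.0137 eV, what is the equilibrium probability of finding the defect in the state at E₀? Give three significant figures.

0.935

Eᵢ/kT = 0, 2.6642.
Z = Σ e^(−Eᵢ/kT) = e^(−0) + e^(−2.6642) = 1.0000 + 0.069655 = 1.0697.
P₀ = e^(−E₀/kT) / Z = 1.0000/1.0697 = 0.935.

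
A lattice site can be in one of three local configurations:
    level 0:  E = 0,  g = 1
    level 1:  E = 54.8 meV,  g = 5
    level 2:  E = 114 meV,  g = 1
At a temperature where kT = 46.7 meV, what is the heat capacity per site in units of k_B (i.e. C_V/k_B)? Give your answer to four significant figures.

Eᵢ/kT = 0, 1.17345, 2.44111.
Z = Σ gᵢe^(−Eᵢ/kT) = 1·e^(−0) + 5·e^(−1.17345) + 1·e^(−2.44111) = 1.00000 + 1.54649 + 0.0870642 = 2.63355.
⟨E⟩ = 35.9488 meV, ⟨E²⟩ = 2193.11 meV².
C_V/k_B = (⟨E²⟩ − ⟨E⟩²)/(kT)² = (2193.11 − 1292.32)/2180.89 = 0.4130.

0.4130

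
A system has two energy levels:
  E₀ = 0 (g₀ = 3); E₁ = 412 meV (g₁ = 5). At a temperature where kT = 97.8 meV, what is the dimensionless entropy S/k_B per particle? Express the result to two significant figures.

1.2

Eᵢ/kT = 0, 4.213.
Z = Σ gᵢe^(−Eᵢ/kT) = 3·e^(−0) + 5·e^(−4.213) = 3.000 + 0.07401 = 3.074.
⟨E⟩ = Σ EᵢPᵢ = 9.919 meV.
S/k_B = ln Z + ⟨E⟩/kT = ln(3.074) + 9.919/97.8 = 1.123 + 0.1014 = 1.2.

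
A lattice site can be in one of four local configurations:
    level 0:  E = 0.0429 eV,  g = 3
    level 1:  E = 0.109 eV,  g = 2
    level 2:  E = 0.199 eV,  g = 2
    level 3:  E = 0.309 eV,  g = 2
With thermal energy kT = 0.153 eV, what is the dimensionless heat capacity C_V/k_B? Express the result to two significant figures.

0.26

Eᵢ/kT = 0.2804, 0.7124, 1.301, 2.020.
Z = Σ gᵢe^(−Eᵢ/kT) = 3·e^(−0.2804) + 2·e^(−0.7124) + 2·e^(−1.301) + 2·e^(−2.020) = 2.266 + 0.9809 + 0.5445 + 0.2653 = 4.057.
⟨E⟩ = 0.09723 eV, ⟨E²⟩ = 0.01546 eV².
C_V/k_B = (⟨E²⟩ − ⟨E⟩²)/(kT)² = (0.01546 − 0.009454)/0.02341 = 0.26.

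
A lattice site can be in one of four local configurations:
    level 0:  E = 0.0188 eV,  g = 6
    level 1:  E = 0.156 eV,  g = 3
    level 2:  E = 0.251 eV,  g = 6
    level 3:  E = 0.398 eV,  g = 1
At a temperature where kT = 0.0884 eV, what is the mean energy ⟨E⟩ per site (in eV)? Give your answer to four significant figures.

Eᵢ/kT = 0.212670, 1.76471, 2.83937, 4.50226.
Z = Σ gᵢe^(−Eᵢ/kT) = 6·e^(−0.212670) + 3·e^(−1.76471) + 6·e^(−2.83937) + 1·e^(−4.50226) = 4.85054 + 0.513709 + 0.350775 + 0.0110839 = 5.72611.
⟨E⟩ = Σ Eᵢ gᵢe^(−Eᵢ/kT) / Z = (0.0188·4.85054 + 0.156·0.513709 + 0.251·0.350775 + 0.398·0.0110839) / 5.72611 = 0.04607 eV.

0.04607 eV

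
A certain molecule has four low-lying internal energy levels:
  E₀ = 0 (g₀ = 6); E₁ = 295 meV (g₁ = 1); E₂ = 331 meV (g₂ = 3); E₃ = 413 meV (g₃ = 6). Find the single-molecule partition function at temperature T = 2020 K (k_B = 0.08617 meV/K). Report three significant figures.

k_BT = 0.08617 × 2020 K = 174.06 meV.
Eᵢ/kT = 0, 1.6948, 1.9016, 2.3727.
Z = Σ gᵢe^(−Eᵢ/kT) = 6·e^(−0) + 1·e^(−1.6948) + 3·e^(−1.9016) + 6·e^(−2.3727) = 6.0000 + 0.18364 + 0.44799 + 0.55937 = 7.1910.

Z = 7.19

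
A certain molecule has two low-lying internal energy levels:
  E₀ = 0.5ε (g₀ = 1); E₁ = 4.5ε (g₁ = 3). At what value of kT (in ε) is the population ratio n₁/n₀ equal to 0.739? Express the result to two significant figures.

2.9 ε

n₁/n₀ = (g₁/g₀) exp[−(E₁−E₀)/kT] = 0.739.
⇒ (E₁−E₀)/kT = ln((3/1)/0.739) = ln(4.060) = 1.401.
kT = 4.0ε / 1.401 = 2.9 ε.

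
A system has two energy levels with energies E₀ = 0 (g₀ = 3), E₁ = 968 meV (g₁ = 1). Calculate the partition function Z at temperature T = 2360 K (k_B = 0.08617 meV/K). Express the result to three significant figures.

Z = 3.01

k_BT = 0.08617 × 2360 K = 203.36 meV.
Eᵢ/kT = 0, 4.7600.
Z = Σ gᵢe^(−Eᵢ/kT) = 3·e^(−0) + 1·e^(−4.7600) = 3.0000 + 0.0085656 = 3.0086.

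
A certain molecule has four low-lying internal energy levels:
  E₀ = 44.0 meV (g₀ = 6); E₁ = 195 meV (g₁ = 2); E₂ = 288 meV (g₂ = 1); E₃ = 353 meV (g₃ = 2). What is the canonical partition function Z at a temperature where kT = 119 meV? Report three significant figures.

Z = 4.73

Eᵢ/kT = 0.36975, 1.6387, 2.4202, 2.9664.
Z = Σ gᵢe^(−Eᵢ/kT) = 6·e^(−0.36975) + 2·e^(−1.6387) + 1·e^(−2.4202) + 2·e^(−2.9664) = 4.1454 + 0.38846 + 0.088904 + 0.10298 = 4.7257.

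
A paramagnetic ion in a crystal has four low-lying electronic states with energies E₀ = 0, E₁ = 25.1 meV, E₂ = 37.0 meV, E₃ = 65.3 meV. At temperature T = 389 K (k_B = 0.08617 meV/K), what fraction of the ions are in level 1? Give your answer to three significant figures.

0.243

k_BT = 0.08617 × 389 K = 33.520 meV.
Eᵢ/kT = 0, 0.74881, 1.1038, 1.9481.
Z = Σ e^(−Eᵢ/kT) = e^(−0) + e^(−0.74881) + e^(−1.1038) + e^(−1.9481) = 1.0000 + 0.47293 + 0.33161 + 0.14254 = 1.9471.
P₁ = e^(−E₁/kT) / Z = 0.47293/1.9471 = 0.243.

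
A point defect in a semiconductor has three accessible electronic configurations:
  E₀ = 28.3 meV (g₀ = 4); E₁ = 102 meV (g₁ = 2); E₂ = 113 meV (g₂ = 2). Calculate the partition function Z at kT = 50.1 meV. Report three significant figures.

Eᵢ/kT = 0.56487, 2.0359, 2.2555.
Z = Σ gᵢe^(−Eᵢ/kT) = 4·e^(−0.56487) + 2·e^(−2.0359) + 2·e^(−2.2555) = 2.2737 + 0.26113 + 0.20964 = 2.7445.

Z = 2.74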